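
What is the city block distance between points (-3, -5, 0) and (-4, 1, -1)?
8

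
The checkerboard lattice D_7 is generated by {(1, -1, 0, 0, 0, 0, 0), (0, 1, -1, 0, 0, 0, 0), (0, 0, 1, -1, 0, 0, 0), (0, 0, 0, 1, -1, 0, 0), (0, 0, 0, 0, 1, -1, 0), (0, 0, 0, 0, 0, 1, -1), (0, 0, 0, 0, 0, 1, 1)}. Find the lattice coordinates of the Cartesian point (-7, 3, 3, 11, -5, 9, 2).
-7b₁ - 4b₂ - b₃ + 10b₄ + 5b₅ + 6b₆ + 8b₇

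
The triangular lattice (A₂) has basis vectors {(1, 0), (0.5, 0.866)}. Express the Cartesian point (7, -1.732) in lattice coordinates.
8b₁ - 2b₂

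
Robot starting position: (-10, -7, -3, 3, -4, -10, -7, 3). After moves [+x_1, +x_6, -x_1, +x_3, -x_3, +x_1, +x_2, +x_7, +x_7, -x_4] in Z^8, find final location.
(-9, -6, -3, 2, -4, -9, -5, 3)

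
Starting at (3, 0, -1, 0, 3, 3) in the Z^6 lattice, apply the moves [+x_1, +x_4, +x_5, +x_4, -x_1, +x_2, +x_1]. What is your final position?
(4, 1, -1, 2, 4, 3)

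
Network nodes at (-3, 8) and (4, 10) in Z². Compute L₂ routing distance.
7.28011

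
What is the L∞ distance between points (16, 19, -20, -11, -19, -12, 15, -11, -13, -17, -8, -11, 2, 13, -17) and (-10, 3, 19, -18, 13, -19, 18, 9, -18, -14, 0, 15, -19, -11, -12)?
39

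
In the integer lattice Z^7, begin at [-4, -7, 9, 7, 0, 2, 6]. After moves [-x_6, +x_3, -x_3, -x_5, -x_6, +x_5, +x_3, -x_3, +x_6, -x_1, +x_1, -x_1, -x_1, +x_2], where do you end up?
(-6, -6, 9, 7, 0, 1, 6)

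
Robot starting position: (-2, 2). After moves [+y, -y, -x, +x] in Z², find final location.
(-2, 2)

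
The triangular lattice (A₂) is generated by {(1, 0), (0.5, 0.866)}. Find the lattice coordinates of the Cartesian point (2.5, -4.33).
5b₁ - 5b₂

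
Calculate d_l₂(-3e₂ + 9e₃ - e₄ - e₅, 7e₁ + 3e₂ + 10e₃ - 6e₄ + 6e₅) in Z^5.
12.6491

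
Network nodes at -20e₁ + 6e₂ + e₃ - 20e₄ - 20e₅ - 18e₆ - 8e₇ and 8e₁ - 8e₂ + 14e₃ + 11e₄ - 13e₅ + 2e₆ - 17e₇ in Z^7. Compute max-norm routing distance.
31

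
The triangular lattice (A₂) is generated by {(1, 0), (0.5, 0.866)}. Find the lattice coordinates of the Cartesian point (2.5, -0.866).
3b₁ - b₂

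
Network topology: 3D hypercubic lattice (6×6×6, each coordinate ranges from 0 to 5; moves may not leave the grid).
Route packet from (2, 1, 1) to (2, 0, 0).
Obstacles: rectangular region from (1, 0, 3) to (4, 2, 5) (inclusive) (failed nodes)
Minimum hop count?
2
(one shortest path: (2, 1, 1) → (2, 0, 1) → (2, 0, 0))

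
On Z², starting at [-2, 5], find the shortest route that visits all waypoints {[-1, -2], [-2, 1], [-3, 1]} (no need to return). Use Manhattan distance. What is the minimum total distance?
10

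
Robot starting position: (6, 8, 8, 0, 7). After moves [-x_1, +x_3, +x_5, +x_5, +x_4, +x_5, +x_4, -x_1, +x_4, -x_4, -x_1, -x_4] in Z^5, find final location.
(3, 8, 9, 1, 10)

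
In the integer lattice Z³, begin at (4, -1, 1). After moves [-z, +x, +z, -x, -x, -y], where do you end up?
(3, -2, 1)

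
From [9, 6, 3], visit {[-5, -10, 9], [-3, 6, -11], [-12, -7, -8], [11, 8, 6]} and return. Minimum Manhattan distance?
122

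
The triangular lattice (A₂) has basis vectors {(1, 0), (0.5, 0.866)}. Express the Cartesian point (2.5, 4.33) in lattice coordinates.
5b₂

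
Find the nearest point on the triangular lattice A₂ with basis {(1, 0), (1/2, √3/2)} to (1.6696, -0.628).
(1.5, -0.866)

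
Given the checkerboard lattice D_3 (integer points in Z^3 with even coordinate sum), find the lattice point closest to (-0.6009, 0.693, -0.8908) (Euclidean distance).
(0, 1, -1)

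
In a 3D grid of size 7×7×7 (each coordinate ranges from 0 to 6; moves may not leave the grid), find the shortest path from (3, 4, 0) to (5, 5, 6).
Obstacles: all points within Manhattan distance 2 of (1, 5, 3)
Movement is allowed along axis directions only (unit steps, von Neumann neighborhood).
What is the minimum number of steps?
9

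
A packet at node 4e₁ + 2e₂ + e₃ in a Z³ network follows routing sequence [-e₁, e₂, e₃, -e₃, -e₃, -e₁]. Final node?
(2, 3, 0)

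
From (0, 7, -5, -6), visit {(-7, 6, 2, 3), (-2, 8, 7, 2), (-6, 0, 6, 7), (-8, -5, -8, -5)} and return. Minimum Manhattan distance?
108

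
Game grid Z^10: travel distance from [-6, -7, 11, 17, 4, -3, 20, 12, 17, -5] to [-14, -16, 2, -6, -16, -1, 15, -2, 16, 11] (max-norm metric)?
23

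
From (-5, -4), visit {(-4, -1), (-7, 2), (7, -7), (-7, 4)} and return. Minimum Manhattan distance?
50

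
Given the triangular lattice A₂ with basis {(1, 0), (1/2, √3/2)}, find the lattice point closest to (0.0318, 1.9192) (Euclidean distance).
(0, 1.732)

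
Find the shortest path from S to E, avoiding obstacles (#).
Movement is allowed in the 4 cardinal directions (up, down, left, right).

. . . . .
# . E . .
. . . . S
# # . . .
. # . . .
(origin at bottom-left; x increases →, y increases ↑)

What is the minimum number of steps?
3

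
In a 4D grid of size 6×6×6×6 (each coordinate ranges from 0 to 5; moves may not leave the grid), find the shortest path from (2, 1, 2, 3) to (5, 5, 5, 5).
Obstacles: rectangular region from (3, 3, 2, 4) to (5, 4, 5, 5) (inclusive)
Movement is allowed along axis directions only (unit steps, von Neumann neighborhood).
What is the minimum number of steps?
12
(one shortest path: (2, 1, 2, 3) → (3, 1, 2, 3) → (4, 1, 2, 3) → (5, 1, 2, 3) → (5, 2, 2, 3) → (5, 3, 2, 3) → (5, 4, 2, 3) → (5, 5, 2, 3) → (5, 5, 3, 3) → (5, 5, 4, 3) → (5, 5, 5, 3) → (5, 5, 5, 4) → (5, 5, 5, 5))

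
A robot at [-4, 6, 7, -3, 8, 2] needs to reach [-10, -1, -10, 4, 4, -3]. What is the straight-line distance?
21.5407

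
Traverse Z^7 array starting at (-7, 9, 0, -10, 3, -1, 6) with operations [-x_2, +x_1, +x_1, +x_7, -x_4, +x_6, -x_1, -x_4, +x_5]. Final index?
(-6, 8, 0, -12, 4, 0, 7)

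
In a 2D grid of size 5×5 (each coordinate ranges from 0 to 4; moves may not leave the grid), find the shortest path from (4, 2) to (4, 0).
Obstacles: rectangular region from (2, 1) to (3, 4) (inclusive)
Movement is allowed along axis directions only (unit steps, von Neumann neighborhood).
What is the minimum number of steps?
2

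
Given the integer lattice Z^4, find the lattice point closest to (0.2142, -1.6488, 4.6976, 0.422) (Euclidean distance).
(0, -2, 5, 0)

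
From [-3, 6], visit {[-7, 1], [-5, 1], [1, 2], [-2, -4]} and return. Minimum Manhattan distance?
36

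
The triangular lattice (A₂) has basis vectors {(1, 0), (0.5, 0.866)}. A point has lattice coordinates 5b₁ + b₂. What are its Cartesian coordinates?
(5.5, 0.866)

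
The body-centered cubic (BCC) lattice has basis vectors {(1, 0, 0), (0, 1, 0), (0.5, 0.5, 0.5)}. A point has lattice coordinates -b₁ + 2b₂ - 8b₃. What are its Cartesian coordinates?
(-5, -2, -4)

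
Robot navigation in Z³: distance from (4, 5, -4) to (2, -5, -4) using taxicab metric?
12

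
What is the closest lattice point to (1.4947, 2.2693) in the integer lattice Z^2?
(1, 2)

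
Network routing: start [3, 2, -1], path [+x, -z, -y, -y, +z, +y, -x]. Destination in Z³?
(3, 1, -1)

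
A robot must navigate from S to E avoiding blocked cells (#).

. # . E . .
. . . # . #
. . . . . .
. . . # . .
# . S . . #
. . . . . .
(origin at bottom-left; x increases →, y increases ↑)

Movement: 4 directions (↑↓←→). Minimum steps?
5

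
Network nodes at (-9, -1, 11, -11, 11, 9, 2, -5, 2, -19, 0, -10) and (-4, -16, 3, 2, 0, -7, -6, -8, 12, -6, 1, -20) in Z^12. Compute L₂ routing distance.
36.0971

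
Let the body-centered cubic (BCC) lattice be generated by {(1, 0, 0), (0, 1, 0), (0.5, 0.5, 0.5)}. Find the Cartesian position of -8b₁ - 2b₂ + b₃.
(-7.5, -1.5, 0.5)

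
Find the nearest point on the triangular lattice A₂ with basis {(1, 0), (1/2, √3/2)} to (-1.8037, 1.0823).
(-1.5, 0.866)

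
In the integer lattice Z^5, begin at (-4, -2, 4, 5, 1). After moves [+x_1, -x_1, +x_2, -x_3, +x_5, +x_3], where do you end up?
(-4, -1, 4, 5, 2)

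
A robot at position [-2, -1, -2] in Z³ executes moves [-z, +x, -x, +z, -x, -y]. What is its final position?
(-3, -2, -2)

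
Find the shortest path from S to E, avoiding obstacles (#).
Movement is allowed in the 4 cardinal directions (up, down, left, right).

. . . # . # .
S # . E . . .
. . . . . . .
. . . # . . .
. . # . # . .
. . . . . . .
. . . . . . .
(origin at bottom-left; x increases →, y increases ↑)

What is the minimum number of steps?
5
(one shortest path: (0, 5) → (0, 4) → (1, 4) → (2, 4) → (3, 4) → (3, 5))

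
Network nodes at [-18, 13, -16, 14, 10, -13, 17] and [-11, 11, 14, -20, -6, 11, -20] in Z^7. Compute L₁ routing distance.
150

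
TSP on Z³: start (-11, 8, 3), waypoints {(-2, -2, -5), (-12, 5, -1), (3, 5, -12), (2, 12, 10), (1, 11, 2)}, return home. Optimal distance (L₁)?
104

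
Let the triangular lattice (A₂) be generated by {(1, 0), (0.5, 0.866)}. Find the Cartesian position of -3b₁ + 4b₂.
(-1, 3.464)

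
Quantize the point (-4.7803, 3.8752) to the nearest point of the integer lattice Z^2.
(-5, 4)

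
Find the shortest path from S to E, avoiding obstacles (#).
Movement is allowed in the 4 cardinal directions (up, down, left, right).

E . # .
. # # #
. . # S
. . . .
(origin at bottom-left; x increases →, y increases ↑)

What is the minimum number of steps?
7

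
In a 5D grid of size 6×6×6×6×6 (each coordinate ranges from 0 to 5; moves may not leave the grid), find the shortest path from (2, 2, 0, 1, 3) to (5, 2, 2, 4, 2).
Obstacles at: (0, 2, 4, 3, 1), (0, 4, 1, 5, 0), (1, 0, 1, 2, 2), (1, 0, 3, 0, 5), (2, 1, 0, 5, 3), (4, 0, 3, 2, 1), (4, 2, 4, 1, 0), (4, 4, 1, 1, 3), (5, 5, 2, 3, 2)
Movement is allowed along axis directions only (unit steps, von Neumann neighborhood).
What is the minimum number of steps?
9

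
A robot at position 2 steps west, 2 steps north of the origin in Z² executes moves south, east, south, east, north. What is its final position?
(0, 1)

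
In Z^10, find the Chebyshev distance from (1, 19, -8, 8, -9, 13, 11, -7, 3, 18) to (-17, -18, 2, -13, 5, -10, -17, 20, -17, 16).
37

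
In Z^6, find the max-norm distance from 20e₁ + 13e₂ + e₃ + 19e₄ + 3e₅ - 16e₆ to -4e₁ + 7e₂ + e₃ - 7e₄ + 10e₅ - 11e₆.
26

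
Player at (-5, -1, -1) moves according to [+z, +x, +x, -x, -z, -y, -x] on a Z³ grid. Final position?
(-5, -2, -1)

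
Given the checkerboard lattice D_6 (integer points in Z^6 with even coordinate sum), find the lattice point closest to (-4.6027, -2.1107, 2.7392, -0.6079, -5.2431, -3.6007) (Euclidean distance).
(-5, -2, 3, -1, -5, -4)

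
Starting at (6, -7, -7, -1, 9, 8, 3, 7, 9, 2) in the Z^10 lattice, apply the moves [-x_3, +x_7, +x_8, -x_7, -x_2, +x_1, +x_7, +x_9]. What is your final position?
(7, -8, -8, -1, 9, 8, 4, 8, 10, 2)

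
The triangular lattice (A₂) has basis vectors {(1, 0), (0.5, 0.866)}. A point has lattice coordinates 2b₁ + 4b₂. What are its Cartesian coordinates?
(4, 3.464)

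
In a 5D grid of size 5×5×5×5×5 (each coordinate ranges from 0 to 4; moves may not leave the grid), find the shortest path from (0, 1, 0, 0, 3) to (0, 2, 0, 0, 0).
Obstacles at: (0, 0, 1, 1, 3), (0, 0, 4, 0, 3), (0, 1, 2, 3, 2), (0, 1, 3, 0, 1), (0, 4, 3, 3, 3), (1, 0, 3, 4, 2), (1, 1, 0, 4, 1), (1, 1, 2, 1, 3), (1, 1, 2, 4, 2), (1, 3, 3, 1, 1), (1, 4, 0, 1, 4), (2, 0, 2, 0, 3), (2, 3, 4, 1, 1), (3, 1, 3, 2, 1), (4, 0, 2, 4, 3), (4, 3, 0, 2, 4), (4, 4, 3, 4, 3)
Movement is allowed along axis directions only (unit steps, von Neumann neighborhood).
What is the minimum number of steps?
4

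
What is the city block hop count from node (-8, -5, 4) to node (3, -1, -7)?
26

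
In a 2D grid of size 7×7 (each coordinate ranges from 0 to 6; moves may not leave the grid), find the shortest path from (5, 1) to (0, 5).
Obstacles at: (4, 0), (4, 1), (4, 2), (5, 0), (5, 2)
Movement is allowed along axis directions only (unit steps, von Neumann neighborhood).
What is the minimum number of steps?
11
(one shortest path: (5, 1) → (6, 1) → (6, 2) → (6, 3) → (5, 3) → (4, 3) → (3, 3) → (2, 3) → (1, 3) → (0, 3) → (0, 4) → (0, 5))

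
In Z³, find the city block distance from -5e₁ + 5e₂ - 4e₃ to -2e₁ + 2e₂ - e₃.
9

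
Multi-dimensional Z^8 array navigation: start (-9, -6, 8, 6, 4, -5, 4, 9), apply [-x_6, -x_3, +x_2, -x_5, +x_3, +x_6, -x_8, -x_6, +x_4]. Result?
(-9, -5, 8, 7, 3, -6, 4, 8)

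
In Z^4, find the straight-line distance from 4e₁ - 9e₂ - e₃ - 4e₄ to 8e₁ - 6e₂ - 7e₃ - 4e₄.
7.81025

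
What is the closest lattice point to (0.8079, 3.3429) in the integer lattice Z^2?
(1, 3)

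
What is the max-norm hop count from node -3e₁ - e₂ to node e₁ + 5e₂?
6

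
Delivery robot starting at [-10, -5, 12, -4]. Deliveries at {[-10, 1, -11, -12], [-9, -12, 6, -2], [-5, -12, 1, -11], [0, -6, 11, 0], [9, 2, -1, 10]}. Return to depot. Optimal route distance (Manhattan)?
172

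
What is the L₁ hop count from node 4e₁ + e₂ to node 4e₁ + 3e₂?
2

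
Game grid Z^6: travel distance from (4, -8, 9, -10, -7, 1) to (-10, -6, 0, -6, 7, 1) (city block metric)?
43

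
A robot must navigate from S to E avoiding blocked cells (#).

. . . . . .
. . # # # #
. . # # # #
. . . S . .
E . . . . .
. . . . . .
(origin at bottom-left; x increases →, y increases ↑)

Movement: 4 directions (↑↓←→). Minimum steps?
4
(one shortest path: (3, 2) → (2, 2) → (1, 2) → (0, 2) → (0, 1))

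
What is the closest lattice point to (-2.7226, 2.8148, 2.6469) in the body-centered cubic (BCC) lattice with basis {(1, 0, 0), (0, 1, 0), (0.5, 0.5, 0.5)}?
(-2.5, 2.5, 2.5)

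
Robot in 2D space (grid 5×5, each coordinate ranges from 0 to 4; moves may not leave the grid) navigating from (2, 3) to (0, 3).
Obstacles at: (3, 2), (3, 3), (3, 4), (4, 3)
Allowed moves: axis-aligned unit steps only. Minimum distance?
2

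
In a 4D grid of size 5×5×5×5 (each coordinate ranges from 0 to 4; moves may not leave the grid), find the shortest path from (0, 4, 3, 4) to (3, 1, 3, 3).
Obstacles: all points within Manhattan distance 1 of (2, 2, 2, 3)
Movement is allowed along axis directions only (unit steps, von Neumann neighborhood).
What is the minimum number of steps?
7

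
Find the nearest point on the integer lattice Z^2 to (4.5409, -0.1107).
(5, 0)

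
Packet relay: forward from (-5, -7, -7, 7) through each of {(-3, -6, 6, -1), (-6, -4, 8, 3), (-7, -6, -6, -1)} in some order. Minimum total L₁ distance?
39
(one optimal route: (-5, -7, -7, 7) → (-7, -6, -6, -1) → (-3, -6, 6, -1) → (-6, -4, 8, 3))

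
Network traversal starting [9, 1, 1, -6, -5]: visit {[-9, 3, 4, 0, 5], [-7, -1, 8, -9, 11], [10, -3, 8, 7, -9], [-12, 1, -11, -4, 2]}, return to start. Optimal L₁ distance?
178
(one optimal route: (9, 1, 1, -6, -5) → (10, -3, 8, 7, -9) → (-7, -1, 8, -9, 11) → (-9, 3, 4, 0, 5) → (-12, 1, -11, -4, 2) → (9, 1, 1, -6, -5))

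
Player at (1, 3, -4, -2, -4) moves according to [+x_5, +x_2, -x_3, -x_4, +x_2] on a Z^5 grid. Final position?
(1, 5, -5, -3, -3)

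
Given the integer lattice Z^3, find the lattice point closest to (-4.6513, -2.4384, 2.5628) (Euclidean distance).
(-5, -2, 3)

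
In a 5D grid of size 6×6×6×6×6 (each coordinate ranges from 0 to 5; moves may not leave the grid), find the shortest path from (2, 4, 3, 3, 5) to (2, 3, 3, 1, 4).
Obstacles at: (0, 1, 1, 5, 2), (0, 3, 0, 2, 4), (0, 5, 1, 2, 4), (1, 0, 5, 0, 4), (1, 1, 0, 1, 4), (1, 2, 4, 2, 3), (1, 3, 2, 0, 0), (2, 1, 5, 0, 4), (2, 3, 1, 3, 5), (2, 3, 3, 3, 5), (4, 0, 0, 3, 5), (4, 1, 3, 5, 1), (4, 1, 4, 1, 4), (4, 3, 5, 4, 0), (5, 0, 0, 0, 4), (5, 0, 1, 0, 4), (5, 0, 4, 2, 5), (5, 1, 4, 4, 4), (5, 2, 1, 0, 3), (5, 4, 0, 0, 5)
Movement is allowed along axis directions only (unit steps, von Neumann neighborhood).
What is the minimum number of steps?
4
(one shortest path: (2, 4, 3, 3, 5) → (2, 4, 3, 2, 5) → (2, 3, 3, 2, 5) → (2, 3, 3, 1, 5) → (2, 3, 3, 1, 4))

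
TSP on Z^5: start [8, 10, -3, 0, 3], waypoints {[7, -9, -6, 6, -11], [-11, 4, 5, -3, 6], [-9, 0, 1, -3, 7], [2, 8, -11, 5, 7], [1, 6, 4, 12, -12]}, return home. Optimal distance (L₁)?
204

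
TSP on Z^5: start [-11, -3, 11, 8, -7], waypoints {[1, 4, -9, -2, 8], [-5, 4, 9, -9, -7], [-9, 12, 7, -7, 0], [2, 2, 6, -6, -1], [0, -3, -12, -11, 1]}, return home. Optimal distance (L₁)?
198
(one optimal route: (-11, -3, 11, 8, -7) → (-5, 4, 9, -9, -7) → (-9, 12, 7, -7, 0) → (2, 2, 6, -6, -1) → (1, 4, -9, -2, 8) → (0, -3, -12, -11, 1) → (-11, -3, 11, 8, -7))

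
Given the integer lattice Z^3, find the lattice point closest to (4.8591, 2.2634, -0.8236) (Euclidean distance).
(5, 2, -1)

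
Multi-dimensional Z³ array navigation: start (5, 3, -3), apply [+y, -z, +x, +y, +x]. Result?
(7, 5, -4)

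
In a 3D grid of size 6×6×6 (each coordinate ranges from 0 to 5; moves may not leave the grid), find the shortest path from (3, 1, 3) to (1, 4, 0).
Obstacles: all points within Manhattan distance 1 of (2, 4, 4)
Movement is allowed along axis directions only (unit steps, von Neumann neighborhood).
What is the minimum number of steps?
8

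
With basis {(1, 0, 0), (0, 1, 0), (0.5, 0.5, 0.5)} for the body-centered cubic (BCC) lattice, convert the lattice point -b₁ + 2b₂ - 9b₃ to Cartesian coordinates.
(-5.5, -2.5, -4.5)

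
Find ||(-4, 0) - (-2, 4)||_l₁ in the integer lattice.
6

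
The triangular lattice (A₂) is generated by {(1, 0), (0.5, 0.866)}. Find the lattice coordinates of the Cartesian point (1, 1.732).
2b₂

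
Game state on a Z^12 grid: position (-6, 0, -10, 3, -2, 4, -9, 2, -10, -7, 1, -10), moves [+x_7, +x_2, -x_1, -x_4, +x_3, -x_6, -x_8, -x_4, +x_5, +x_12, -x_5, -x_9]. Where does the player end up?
(-7, 1, -9, 1, -2, 3, -8, 1, -11, -7, 1, -9)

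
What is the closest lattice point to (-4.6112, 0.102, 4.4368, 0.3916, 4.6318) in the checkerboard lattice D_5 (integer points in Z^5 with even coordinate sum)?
(-5, 0, 4, 0, 5)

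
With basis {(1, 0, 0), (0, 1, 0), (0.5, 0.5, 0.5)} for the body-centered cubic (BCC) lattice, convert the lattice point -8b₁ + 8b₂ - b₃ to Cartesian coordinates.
(-8.5, 7.5, -0.5)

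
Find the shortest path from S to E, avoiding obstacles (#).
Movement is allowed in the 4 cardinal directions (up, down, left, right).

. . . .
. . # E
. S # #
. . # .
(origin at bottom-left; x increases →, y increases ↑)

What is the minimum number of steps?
5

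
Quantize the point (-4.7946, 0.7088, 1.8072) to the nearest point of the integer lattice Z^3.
(-5, 1, 2)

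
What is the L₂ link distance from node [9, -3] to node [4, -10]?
8.60233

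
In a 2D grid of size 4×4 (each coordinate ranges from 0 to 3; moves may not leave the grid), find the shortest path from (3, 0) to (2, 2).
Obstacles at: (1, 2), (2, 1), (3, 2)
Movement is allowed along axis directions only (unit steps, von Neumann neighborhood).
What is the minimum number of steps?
9
(one shortest path: (3, 0) → (2, 0) → (1, 0) → (0, 0) → (0, 1) → (0, 2) → (0, 3) → (1, 3) → (2, 3) → (2, 2))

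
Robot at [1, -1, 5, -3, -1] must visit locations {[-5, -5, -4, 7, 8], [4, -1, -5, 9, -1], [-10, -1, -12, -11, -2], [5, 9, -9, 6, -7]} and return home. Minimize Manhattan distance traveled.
174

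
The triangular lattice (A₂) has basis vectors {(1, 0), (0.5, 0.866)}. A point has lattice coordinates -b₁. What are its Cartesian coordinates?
(-1, 0)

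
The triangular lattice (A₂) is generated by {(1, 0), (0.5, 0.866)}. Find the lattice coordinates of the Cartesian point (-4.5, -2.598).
-3b₁ - 3b₂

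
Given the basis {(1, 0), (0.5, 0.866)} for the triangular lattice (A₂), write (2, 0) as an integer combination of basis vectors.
2b₁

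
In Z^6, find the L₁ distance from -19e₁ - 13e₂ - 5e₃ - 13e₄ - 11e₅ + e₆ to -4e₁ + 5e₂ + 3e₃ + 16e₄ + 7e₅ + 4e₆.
91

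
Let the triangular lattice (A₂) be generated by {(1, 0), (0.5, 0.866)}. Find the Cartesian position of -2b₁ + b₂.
(-1.5, 0.866)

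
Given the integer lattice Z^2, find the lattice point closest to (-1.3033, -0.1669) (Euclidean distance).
(-1, 0)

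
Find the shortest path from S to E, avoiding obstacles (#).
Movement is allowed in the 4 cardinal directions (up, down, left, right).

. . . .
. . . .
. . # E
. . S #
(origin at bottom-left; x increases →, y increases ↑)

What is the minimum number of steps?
6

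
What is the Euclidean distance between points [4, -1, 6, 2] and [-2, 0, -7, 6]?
14.8997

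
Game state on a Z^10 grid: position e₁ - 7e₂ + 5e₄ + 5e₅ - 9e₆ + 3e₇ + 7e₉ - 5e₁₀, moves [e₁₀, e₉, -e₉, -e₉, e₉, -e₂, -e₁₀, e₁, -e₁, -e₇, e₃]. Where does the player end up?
(1, -8, 1, 5, 5, -9, 2, 0, 7, -5)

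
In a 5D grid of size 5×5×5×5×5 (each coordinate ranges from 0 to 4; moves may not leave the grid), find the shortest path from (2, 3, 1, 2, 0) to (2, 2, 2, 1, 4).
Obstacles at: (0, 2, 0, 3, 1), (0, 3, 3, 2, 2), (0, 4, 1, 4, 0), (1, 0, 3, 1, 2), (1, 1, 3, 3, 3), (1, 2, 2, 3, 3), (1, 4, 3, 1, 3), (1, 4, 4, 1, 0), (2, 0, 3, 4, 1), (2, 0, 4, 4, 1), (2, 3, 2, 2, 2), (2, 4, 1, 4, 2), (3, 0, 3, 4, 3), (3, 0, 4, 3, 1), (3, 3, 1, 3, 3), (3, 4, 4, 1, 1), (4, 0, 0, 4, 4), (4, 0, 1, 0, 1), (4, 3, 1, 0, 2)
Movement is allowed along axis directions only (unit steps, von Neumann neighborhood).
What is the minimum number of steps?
7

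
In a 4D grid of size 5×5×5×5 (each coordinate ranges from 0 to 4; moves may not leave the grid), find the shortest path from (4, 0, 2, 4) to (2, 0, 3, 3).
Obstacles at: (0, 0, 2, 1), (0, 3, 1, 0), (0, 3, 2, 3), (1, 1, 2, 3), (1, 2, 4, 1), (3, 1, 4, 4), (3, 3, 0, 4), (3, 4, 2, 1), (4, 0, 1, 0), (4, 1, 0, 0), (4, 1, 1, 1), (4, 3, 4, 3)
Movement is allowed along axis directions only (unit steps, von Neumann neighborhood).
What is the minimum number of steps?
4
(one shortest path: (4, 0, 2, 4) → (3, 0, 2, 4) → (2, 0, 2, 4) → (2, 0, 3, 4) → (2, 0, 3, 3))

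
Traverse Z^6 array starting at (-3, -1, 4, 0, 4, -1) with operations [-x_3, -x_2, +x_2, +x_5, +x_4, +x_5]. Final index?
(-3, -1, 3, 1, 6, -1)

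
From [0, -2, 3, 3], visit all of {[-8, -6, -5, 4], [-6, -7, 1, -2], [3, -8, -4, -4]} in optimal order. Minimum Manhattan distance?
53
(one optimal route: (0, -2, 3, 3) → (-8, -6, -5, 4) → (-6, -7, 1, -2) → (3, -8, -4, -4))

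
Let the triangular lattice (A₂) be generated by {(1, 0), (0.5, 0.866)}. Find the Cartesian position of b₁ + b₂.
(1.5, 0.866)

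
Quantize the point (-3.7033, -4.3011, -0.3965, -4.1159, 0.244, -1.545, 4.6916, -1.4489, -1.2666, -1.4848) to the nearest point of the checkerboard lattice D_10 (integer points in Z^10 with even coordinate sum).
(-4, -4, 0, -4, 0, -2, 5, -1, -1, -1)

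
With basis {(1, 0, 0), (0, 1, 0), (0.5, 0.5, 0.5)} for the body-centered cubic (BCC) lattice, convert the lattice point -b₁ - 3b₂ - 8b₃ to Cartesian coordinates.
(-5, -7, -4)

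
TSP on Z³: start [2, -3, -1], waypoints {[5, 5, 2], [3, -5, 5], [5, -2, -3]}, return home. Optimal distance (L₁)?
42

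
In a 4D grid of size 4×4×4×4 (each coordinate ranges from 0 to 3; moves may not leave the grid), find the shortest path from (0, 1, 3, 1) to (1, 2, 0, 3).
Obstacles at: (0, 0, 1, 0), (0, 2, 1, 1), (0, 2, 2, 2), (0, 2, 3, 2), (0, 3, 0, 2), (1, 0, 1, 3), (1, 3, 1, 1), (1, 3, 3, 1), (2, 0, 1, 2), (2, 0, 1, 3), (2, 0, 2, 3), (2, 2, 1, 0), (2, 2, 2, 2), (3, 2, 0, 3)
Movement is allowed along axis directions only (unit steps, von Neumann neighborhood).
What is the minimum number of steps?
7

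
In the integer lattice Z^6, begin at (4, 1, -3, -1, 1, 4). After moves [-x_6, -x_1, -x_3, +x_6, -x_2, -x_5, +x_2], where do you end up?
(3, 1, -4, -1, 0, 4)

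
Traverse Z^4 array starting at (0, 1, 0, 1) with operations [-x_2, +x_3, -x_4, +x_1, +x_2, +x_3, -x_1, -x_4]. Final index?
(0, 1, 2, -1)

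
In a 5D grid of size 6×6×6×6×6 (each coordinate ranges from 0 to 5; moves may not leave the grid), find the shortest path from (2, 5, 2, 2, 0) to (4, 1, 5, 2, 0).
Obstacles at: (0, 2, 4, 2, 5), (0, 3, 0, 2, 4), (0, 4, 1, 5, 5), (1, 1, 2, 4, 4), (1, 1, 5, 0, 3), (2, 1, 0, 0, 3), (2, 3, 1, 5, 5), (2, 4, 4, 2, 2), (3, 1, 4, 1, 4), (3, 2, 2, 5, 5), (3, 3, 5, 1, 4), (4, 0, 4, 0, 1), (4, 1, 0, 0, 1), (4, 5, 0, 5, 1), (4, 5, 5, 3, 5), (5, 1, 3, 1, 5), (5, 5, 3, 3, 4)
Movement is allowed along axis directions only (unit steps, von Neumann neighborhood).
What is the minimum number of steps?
9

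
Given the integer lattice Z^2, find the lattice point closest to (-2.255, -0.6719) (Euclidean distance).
(-2, -1)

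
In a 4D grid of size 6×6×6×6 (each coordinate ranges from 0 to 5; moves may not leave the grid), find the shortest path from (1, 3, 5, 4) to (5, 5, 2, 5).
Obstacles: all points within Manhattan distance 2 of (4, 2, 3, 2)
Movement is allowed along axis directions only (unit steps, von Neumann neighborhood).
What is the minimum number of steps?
10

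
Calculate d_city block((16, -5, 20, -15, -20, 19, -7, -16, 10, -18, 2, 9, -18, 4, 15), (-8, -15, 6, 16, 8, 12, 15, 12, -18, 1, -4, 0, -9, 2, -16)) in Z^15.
268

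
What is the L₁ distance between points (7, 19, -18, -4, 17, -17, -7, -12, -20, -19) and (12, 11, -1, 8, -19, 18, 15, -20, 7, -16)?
173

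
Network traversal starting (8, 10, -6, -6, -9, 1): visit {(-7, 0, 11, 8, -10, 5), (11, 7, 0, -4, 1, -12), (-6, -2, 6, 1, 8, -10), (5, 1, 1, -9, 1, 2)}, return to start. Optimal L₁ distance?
218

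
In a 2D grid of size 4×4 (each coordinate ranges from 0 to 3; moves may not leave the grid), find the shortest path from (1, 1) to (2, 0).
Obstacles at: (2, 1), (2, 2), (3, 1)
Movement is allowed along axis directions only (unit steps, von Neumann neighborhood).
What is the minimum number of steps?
2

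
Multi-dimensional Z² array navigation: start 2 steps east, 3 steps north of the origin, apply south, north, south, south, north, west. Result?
(1, 2)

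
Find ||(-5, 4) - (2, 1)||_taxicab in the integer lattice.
10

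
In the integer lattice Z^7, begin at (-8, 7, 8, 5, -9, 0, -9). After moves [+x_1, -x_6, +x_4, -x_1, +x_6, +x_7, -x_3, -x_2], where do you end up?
(-8, 6, 7, 6, -9, 0, -8)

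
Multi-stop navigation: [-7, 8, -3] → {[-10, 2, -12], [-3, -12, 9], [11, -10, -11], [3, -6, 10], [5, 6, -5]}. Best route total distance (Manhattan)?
118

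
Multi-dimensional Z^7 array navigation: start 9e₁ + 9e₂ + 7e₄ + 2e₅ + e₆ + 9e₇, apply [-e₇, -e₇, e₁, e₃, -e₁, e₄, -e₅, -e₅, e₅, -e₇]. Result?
(9, 9, 1, 8, 1, 1, 6)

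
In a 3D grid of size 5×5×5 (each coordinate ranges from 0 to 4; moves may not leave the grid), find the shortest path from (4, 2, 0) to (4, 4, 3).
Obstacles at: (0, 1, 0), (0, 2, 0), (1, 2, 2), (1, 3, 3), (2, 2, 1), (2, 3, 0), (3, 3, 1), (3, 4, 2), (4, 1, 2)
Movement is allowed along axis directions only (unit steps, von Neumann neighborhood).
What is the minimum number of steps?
5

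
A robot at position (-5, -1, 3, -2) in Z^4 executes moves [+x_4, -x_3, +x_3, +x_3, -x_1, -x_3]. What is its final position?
(-6, -1, 3, -1)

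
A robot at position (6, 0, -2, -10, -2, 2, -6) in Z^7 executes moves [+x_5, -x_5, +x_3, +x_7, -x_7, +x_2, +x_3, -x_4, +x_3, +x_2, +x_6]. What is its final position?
(6, 2, 1, -11, -2, 3, -6)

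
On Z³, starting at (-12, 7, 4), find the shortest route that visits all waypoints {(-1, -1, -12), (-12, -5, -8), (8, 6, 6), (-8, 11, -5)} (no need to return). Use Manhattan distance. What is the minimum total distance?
93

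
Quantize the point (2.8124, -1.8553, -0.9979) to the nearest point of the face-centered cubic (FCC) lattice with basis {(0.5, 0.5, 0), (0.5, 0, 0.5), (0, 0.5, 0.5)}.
(3, -2, -1)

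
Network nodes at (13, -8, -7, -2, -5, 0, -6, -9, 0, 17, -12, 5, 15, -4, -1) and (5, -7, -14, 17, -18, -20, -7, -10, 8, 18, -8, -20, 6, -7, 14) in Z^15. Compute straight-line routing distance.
45.4643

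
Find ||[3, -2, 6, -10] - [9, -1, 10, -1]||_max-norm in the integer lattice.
9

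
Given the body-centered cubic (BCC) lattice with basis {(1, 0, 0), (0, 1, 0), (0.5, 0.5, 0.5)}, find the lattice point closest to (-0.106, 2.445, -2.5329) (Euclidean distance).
(-0.5, 2.5, -2.5)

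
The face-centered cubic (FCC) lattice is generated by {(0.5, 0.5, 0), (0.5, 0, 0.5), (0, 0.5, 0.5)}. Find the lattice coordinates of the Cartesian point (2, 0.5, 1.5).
b₁ + 3b₂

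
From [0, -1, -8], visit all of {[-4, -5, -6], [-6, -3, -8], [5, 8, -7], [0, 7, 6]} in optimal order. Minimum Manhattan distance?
56
(one optimal route: (0, -1, -8) → (-6, -3, -8) → (-4, -5, -6) → (5, 8, -7) → (0, 7, 6))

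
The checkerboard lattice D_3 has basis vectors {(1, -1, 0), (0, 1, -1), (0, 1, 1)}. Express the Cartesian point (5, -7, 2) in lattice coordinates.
5b₁ - 2b₂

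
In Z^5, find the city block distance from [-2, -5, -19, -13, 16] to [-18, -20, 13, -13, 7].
72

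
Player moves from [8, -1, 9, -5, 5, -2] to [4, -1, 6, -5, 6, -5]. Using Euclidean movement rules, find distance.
5.91608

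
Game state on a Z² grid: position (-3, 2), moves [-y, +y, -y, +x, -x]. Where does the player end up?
(-3, 1)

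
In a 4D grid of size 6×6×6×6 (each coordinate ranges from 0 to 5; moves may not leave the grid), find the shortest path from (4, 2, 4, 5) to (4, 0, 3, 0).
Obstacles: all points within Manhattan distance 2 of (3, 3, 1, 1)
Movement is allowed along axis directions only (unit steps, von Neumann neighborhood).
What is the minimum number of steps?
8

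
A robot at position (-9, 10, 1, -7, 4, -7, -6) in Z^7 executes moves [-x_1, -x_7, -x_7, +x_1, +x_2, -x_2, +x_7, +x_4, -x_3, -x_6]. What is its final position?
(-9, 10, 0, -6, 4, -8, -7)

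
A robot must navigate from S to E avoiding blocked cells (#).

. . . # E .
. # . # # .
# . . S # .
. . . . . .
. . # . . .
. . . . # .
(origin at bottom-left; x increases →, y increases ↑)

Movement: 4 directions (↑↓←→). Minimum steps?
7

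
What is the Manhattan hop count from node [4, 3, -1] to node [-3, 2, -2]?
9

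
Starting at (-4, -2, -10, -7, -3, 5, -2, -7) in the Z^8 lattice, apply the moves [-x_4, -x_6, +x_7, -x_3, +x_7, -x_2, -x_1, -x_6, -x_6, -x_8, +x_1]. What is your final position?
(-4, -3, -11, -8, -3, 2, 0, -8)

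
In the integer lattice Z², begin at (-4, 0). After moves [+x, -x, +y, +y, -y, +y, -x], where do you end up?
(-5, 2)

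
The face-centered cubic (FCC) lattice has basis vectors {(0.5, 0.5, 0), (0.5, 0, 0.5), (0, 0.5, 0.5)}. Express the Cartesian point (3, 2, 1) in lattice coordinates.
4b₁ + 2b₂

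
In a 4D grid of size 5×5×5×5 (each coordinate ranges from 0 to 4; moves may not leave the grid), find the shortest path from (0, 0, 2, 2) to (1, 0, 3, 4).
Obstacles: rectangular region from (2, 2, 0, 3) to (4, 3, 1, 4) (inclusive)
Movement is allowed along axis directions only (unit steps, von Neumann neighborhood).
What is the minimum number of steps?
4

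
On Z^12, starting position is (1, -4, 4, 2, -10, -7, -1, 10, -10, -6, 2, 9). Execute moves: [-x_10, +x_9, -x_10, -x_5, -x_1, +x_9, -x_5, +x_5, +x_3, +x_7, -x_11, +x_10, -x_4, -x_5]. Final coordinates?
(0, -4, 5, 1, -12, -7, 0, 10, -8, -7, 1, 9)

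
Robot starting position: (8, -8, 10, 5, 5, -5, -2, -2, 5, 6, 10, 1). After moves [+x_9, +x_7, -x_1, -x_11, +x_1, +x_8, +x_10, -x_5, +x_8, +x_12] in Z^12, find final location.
(8, -8, 10, 5, 4, -5, -1, 0, 6, 7, 9, 2)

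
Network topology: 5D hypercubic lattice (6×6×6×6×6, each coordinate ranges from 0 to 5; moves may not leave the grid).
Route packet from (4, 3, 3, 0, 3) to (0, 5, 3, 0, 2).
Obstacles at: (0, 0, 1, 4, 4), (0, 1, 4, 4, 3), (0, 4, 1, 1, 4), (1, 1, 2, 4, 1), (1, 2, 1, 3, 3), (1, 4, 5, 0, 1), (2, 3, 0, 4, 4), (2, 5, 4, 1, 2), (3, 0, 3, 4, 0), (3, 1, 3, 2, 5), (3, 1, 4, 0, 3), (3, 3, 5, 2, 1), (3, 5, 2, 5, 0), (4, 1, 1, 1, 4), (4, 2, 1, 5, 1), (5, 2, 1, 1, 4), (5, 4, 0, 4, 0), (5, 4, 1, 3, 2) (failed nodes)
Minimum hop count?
7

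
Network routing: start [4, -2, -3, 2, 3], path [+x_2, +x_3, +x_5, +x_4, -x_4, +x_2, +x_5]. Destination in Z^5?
(4, 0, -2, 2, 5)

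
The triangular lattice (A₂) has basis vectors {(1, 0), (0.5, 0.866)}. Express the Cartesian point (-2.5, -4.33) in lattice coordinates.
-5b₂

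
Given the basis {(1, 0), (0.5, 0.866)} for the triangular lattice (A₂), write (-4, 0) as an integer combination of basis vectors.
-4b₁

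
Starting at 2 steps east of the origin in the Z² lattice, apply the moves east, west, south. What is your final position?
(2, -1)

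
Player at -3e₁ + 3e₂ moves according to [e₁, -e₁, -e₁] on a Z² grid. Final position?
(-4, 3)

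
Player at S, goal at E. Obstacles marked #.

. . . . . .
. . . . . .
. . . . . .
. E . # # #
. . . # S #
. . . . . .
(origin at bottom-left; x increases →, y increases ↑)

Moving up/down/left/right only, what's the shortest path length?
6
(one shortest path: (4, 1) → (4, 0) → (3, 0) → (2, 0) → (1, 0) → (1, 1) → (1, 2))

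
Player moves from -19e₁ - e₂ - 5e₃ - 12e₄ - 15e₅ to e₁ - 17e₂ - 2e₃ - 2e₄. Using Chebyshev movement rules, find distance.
20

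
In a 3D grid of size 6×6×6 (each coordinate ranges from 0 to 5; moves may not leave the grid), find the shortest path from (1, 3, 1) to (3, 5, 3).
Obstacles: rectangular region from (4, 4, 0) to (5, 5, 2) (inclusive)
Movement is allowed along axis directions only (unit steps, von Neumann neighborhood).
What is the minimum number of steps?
6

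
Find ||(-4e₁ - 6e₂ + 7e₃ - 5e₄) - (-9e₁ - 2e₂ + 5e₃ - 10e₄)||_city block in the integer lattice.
16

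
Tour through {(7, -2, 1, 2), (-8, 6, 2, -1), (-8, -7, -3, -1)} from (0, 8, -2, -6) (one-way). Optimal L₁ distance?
64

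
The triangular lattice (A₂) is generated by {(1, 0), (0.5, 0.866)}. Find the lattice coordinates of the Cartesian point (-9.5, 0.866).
-10b₁ + b₂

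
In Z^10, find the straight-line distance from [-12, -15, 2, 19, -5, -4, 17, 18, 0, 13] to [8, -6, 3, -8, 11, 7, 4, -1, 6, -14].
53.6936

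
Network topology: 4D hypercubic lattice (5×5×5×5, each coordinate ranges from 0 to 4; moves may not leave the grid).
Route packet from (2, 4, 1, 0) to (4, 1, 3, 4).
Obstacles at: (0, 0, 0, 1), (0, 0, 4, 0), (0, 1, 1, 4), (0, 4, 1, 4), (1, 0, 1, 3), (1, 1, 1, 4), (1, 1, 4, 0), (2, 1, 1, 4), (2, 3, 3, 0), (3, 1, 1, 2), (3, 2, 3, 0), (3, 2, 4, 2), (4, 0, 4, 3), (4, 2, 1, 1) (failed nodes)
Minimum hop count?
11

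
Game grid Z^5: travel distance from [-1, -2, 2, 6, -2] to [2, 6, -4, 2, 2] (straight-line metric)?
11.8743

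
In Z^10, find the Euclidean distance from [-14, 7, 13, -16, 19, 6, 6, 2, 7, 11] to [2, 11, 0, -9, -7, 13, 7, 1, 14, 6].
35.9305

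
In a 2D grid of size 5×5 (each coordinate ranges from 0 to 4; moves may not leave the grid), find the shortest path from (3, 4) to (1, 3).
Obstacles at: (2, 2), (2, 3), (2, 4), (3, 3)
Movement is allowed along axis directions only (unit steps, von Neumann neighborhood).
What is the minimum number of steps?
9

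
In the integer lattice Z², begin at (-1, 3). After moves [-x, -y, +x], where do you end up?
(-1, 2)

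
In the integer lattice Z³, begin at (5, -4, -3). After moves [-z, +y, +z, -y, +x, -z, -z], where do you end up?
(6, -4, -5)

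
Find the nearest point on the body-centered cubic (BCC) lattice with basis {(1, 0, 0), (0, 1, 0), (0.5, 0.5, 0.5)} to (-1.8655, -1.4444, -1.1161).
(-2, -1, -1)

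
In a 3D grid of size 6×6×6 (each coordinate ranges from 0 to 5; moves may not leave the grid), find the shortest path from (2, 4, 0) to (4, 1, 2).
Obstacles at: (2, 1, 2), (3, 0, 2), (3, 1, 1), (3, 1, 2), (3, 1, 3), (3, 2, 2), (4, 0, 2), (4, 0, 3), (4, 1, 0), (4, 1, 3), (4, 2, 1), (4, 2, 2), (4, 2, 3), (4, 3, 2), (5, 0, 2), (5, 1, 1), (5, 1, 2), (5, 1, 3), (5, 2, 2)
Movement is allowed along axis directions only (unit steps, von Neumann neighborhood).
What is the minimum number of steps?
9
(one shortest path: (2, 4, 0) → (3, 4, 0) → (3, 3, 0) → (3, 2, 0) → (3, 1, 0) → (3, 0, 0) → (4, 0, 0) → (4, 0, 1) → (4, 1, 1) → (4, 1, 2))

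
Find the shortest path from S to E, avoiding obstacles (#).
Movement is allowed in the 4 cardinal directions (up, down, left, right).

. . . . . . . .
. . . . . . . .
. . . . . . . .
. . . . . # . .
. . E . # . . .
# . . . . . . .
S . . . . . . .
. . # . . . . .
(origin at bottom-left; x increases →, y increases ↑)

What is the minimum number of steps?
4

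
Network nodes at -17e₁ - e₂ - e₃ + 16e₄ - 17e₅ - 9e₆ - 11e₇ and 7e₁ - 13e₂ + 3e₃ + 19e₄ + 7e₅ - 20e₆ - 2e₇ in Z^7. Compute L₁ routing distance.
87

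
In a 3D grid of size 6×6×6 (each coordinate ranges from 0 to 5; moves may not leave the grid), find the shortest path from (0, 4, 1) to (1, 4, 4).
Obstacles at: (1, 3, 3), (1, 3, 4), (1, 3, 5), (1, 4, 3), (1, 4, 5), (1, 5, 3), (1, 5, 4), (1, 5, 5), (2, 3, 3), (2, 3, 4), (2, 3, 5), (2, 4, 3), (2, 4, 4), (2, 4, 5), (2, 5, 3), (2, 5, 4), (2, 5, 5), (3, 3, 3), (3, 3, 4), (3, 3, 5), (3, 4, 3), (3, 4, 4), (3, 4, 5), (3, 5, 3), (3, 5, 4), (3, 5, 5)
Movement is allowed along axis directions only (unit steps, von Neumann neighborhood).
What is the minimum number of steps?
4
(one shortest path: (0, 4, 1) → (0, 4, 2) → (0, 4, 3) → (0, 4, 4) → (1, 4, 4))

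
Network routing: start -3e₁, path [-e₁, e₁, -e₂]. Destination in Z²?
(-3, -1)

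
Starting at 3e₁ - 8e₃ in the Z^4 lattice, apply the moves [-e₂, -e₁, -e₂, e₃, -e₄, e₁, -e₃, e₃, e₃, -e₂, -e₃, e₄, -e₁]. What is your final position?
(2, -3, -7, 0)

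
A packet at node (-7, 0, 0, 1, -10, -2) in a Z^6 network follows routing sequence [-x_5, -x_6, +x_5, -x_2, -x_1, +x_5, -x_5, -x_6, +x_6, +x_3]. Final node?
(-8, -1, 1, 1, -10, -3)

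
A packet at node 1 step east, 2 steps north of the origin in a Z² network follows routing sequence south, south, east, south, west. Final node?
(1, -1)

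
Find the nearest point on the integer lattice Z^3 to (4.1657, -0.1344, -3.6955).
(4, 0, -4)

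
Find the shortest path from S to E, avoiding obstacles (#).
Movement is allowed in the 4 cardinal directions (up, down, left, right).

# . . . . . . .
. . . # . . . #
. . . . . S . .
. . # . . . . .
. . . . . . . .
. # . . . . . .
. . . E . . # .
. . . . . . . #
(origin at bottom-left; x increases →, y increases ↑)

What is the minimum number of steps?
6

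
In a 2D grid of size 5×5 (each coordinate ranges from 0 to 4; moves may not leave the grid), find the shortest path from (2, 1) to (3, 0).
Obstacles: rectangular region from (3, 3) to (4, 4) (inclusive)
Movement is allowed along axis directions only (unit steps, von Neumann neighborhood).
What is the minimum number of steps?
2
(one shortest path: (2, 1) → (3, 1) → (3, 0))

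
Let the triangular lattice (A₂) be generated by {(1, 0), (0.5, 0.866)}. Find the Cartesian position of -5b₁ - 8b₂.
(-9, -6.928)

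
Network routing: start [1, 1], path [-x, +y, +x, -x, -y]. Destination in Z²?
(0, 1)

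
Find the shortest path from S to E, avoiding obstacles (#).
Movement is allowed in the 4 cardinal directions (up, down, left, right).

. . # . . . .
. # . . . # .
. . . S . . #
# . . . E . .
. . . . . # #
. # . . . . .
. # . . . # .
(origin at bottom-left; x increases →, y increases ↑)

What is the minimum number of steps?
2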